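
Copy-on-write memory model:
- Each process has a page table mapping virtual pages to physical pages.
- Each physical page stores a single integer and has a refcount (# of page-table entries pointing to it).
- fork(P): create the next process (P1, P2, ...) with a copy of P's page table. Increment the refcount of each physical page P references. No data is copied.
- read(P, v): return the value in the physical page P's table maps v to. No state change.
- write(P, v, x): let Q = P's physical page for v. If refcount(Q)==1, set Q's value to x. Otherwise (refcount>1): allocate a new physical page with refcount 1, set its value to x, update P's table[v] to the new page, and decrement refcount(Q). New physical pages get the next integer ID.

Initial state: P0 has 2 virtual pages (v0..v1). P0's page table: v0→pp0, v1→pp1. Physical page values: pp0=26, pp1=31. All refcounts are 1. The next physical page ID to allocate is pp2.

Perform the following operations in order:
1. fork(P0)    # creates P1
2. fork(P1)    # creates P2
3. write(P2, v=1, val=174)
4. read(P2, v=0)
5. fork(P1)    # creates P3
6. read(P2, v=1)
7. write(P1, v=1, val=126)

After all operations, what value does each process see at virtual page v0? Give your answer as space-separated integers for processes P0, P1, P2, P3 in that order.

Answer: 26 26 26 26

Derivation:
Op 1: fork(P0) -> P1. 2 ppages; refcounts: pp0:2 pp1:2
Op 2: fork(P1) -> P2. 2 ppages; refcounts: pp0:3 pp1:3
Op 3: write(P2, v1, 174). refcount(pp1)=3>1 -> COPY to pp2. 3 ppages; refcounts: pp0:3 pp1:2 pp2:1
Op 4: read(P2, v0) -> 26. No state change.
Op 5: fork(P1) -> P3. 3 ppages; refcounts: pp0:4 pp1:3 pp2:1
Op 6: read(P2, v1) -> 174. No state change.
Op 7: write(P1, v1, 126). refcount(pp1)=3>1 -> COPY to pp3. 4 ppages; refcounts: pp0:4 pp1:2 pp2:1 pp3:1
P0: v0 -> pp0 = 26
P1: v0 -> pp0 = 26
P2: v0 -> pp0 = 26
P3: v0 -> pp0 = 26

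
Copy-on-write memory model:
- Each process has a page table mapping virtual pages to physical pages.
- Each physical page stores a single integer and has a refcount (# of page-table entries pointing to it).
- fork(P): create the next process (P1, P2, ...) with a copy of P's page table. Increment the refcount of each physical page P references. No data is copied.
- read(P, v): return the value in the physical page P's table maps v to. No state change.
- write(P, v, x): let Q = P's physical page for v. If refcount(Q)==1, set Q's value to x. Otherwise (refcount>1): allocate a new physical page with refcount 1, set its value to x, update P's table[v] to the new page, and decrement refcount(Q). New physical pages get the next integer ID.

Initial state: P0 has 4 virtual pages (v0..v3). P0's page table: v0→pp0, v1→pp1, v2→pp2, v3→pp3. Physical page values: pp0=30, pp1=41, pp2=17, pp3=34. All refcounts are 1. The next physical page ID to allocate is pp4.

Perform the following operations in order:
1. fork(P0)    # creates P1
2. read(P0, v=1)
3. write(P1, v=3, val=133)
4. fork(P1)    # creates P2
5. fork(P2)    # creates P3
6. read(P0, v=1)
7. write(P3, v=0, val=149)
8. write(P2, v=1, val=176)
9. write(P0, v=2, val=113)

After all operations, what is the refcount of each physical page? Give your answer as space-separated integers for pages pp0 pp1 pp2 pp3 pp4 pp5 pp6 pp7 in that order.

Op 1: fork(P0) -> P1. 4 ppages; refcounts: pp0:2 pp1:2 pp2:2 pp3:2
Op 2: read(P0, v1) -> 41. No state change.
Op 3: write(P1, v3, 133). refcount(pp3)=2>1 -> COPY to pp4. 5 ppages; refcounts: pp0:2 pp1:2 pp2:2 pp3:1 pp4:1
Op 4: fork(P1) -> P2. 5 ppages; refcounts: pp0:3 pp1:3 pp2:3 pp3:1 pp4:2
Op 5: fork(P2) -> P3. 5 ppages; refcounts: pp0:4 pp1:4 pp2:4 pp3:1 pp4:3
Op 6: read(P0, v1) -> 41. No state change.
Op 7: write(P3, v0, 149). refcount(pp0)=4>1 -> COPY to pp5. 6 ppages; refcounts: pp0:3 pp1:4 pp2:4 pp3:1 pp4:3 pp5:1
Op 8: write(P2, v1, 176). refcount(pp1)=4>1 -> COPY to pp6. 7 ppages; refcounts: pp0:3 pp1:3 pp2:4 pp3:1 pp4:3 pp5:1 pp6:1
Op 9: write(P0, v2, 113). refcount(pp2)=4>1 -> COPY to pp7. 8 ppages; refcounts: pp0:3 pp1:3 pp2:3 pp3:1 pp4:3 pp5:1 pp6:1 pp7:1

Answer: 3 3 3 1 3 1 1 1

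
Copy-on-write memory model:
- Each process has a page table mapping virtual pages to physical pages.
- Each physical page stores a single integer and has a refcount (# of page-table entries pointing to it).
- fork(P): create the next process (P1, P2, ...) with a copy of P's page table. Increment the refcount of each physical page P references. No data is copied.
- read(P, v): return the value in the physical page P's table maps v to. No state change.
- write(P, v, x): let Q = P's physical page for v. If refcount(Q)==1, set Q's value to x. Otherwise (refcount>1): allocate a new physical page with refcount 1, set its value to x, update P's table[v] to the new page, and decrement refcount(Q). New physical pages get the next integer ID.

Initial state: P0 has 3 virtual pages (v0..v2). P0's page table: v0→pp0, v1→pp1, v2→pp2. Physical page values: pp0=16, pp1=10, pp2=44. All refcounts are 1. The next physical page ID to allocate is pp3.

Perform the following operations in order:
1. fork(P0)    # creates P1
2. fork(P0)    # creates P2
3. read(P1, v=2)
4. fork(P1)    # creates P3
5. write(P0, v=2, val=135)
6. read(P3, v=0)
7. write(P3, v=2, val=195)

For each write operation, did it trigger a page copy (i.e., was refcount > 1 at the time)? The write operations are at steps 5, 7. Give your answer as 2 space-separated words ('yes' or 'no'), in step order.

Op 1: fork(P0) -> P1. 3 ppages; refcounts: pp0:2 pp1:2 pp2:2
Op 2: fork(P0) -> P2. 3 ppages; refcounts: pp0:3 pp1:3 pp2:3
Op 3: read(P1, v2) -> 44. No state change.
Op 4: fork(P1) -> P3. 3 ppages; refcounts: pp0:4 pp1:4 pp2:4
Op 5: write(P0, v2, 135). refcount(pp2)=4>1 -> COPY to pp3. 4 ppages; refcounts: pp0:4 pp1:4 pp2:3 pp3:1
Op 6: read(P3, v0) -> 16. No state change.
Op 7: write(P3, v2, 195). refcount(pp2)=3>1 -> COPY to pp4. 5 ppages; refcounts: pp0:4 pp1:4 pp2:2 pp3:1 pp4:1

yes yes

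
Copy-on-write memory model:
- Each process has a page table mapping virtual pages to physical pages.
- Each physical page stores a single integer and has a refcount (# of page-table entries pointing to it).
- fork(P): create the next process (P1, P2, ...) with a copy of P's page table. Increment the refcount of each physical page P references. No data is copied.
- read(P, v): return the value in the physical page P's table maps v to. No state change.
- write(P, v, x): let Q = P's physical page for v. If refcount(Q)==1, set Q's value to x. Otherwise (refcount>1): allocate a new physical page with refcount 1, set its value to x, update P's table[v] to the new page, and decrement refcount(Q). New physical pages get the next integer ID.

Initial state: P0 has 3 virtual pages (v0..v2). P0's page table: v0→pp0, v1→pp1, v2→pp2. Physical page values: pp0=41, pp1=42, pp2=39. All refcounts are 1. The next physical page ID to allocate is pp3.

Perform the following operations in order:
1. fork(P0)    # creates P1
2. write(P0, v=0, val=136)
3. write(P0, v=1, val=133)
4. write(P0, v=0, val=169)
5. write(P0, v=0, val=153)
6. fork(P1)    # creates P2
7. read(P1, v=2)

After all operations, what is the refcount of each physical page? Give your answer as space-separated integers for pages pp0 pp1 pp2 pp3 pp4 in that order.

Answer: 2 2 3 1 1

Derivation:
Op 1: fork(P0) -> P1. 3 ppages; refcounts: pp0:2 pp1:2 pp2:2
Op 2: write(P0, v0, 136). refcount(pp0)=2>1 -> COPY to pp3. 4 ppages; refcounts: pp0:1 pp1:2 pp2:2 pp3:1
Op 3: write(P0, v1, 133). refcount(pp1)=2>1 -> COPY to pp4. 5 ppages; refcounts: pp0:1 pp1:1 pp2:2 pp3:1 pp4:1
Op 4: write(P0, v0, 169). refcount(pp3)=1 -> write in place. 5 ppages; refcounts: pp0:1 pp1:1 pp2:2 pp3:1 pp4:1
Op 5: write(P0, v0, 153). refcount(pp3)=1 -> write in place. 5 ppages; refcounts: pp0:1 pp1:1 pp2:2 pp3:1 pp4:1
Op 6: fork(P1) -> P2. 5 ppages; refcounts: pp0:2 pp1:2 pp2:3 pp3:1 pp4:1
Op 7: read(P1, v2) -> 39. No state change.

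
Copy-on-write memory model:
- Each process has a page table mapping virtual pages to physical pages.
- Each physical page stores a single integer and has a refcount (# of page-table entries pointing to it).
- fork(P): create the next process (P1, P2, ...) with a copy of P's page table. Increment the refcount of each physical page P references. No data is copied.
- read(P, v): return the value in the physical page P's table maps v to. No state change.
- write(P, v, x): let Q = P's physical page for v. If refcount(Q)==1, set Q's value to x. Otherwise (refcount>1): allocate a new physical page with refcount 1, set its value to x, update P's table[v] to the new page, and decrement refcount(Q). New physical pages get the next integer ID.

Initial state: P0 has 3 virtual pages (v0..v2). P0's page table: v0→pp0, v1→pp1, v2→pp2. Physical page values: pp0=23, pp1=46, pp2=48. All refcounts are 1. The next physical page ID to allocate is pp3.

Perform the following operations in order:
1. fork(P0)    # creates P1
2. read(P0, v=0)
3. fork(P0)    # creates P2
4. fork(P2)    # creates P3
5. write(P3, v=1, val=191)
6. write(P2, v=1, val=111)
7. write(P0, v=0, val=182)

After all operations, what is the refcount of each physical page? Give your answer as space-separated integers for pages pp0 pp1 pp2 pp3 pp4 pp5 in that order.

Answer: 3 2 4 1 1 1

Derivation:
Op 1: fork(P0) -> P1. 3 ppages; refcounts: pp0:2 pp1:2 pp2:2
Op 2: read(P0, v0) -> 23. No state change.
Op 3: fork(P0) -> P2. 3 ppages; refcounts: pp0:3 pp1:3 pp2:3
Op 4: fork(P2) -> P3. 3 ppages; refcounts: pp0:4 pp1:4 pp2:4
Op 5: write(P3, v1, 191). refcount(pp1)=4>1 -> COPY to pp3. 4 ppages; refcounts: pp0:4 pp1:3 pp2:4 pp3:1
Op 6: write(P2, v1, 111). refcount(pp1)=3>1 -> COPY to pp4. 5 ppages; refcounts: pp0:4 pp1:2 pp2:4 pp3:1 pp4:1
Op 7: write(P0, v0, 182). refcount(pp0)=4>1 -> COPY to pp5. 6 ppages; refcounts: pp0:3 pp1:2 pp2:4 pp3:1 pp4:1 pp5:1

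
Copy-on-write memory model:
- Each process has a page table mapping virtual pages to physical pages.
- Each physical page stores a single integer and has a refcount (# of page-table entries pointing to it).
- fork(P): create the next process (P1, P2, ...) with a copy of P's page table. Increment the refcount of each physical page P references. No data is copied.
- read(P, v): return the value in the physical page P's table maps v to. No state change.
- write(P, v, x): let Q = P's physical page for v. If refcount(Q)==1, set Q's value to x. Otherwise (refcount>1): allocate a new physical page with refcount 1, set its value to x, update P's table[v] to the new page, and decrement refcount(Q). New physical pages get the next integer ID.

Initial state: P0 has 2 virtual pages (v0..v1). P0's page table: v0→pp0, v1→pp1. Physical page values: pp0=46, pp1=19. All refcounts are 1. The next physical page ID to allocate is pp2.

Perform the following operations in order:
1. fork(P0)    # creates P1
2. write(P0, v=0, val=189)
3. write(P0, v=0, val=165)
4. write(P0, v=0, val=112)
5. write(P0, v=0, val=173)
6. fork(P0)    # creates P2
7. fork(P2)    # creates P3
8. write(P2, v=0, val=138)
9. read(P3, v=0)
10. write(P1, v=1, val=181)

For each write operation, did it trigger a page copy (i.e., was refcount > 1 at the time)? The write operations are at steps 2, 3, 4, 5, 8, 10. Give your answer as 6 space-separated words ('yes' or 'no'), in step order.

Op 1: fork(P0) -> P1. 2 ppages; refcounts: pp0:2 pp1:2
Op 2: write(P0, v0, 189). refcount(pp0)=2>1 -> COPY to pp2. 3 ppages; refcounts: pp0:1 pp1:2 pp2:1
Op 3: write(P0, v0, 165). refcount(pp2)=1 -> write in place. 3 ppages; refcounts: pp0:1 pp1:2 pp2:1
Op 4: write(P0, v0, 112). refcount(pp2)=1 -> write in place. 3 ppages; refcounts: pp0:1 pp1:2 pp2:1
Op 5: write(P0, v0, 173). refcount(pp2)=1 -> write in place. 3 ppages; refcounts: pp0:1 pp1:2 pp2:1
Op 6: fork(P0) -> P2. 3 ppages; refcounts: pp0:1 pp1:3 pp2:2
Op 7: fork(P2) -> P3. 3 ppages; refcounts: pp0:1 pp1:4 pp2:3
Op 8: write(P2, v0, 138). refcount(pp2)=3>1 -> COPY to pp3. 4 ppages; refcounts: pp0:1 pp1:4 pp2:2 pp3:1
Op 9: read(P3, v0) -> 173. No state change.
Op 10: write(P1, v1, 181). refcount(pp1)=4>1 -> COPY to pp4. 5 ppages; refcounts: pp0:1 pp1:3 pp2:2 pp3:1 pp4:1

yes no no no yes yes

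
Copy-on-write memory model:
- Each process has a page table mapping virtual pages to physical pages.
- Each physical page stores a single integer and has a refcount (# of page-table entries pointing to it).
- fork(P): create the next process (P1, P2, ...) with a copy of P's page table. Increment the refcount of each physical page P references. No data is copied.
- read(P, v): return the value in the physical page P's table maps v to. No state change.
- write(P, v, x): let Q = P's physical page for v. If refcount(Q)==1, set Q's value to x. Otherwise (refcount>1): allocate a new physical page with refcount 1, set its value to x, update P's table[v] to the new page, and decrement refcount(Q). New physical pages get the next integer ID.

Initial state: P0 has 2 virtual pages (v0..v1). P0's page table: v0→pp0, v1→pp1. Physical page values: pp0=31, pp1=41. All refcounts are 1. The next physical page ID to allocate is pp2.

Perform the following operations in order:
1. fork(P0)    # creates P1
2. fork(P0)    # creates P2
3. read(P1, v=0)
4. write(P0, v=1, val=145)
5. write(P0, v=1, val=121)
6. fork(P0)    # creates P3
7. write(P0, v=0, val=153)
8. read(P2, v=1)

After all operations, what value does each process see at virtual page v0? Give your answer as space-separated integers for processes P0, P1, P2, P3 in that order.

Answer: 153 31 31 31

Derivation:
Op 1: fork(P0) -> P1. 2 ppages; refcounts: pp0:2 pp1:2
Op 2: fork(P0) -> P2. 2 ppages; refcounts: pp0:3 pp1:3
Op 3: read(P1, v0) -> 31. No state change.
Op 4: write(P0, v1, 145). refcount(pp1)=3>1 -> COPY to pp2. 3 ppages; refcounts: pp0:3 pp1:2 pp2:1
Op 5: write(P0, v1, 121). refcount(pp2)=1 -> write in place. 3 ppages; refcounts: pp0:3 pp1:2 pp2:1
Op 6: fork(P0) -> P3. 3 ppages; refcounts: pp0:4 pp1:2 pp2:2
Op 7: write(P0, v0, 153). refcount(pp0)=4>1 -> COPY to pp3. 4 ppages; refcounts: pp0:3 pp1:2 pp2:2 pp3:1
Op 8: read(P2, v1) -> 41. No state change.
P0: v0 -> pp3 = 153
P1: v0 -> pp0 = 31
P2: v0 -> pp0 = 31
P3: v0 -> pp0 = 31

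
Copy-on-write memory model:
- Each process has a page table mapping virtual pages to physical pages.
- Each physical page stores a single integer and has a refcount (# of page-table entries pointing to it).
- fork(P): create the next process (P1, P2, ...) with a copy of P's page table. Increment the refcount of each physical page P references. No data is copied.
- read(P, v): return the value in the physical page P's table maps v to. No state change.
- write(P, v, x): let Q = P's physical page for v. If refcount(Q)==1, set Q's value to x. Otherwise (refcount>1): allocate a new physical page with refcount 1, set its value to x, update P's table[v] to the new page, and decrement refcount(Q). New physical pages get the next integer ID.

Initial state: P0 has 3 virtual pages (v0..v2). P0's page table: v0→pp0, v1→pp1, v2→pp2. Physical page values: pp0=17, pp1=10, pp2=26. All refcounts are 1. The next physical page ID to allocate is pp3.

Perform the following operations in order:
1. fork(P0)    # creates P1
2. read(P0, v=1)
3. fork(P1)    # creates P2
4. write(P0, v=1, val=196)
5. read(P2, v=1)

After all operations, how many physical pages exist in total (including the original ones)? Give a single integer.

Answer: 4

Derivation:
Op 1: fork(P0) -> P1. 3 ppages; refcounts: pp0:2 pp1:2 pp2:2
Op 2: read(P0, v1) -> 10. No state change.
Op 3: fork(P1) -> P2. 3 ppages; refcounts: pp0:3 pp1:3 pp2:3
Op 4: write(P0, v1, 196). refcount(pp1)=3>1 -> COPY to pp3. 4 ppages; refcounts: pp0:3 pp1:2 pp2:3 pp3:1
Op 5: read(P2, v1) -> 10. No state change.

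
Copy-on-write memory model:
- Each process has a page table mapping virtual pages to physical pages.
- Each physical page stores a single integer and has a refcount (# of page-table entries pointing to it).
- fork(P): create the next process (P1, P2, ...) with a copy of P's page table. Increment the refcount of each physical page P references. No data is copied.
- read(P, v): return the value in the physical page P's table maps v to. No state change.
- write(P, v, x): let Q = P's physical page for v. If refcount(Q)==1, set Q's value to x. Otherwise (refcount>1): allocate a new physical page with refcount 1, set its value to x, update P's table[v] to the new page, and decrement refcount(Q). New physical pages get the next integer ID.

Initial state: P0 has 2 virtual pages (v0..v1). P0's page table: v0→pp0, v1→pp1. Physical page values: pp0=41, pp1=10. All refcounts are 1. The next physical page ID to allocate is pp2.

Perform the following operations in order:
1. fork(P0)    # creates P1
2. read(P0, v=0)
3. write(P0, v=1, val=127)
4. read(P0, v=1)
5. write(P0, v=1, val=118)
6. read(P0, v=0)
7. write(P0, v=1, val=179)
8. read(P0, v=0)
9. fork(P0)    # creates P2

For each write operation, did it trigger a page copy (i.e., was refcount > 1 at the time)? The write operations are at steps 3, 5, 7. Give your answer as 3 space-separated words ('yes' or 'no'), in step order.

Op 1: fork(P0) -> P1. 2 ppages; refcounts: pp0:2 pp1:2
Op 2: read(P0, v0) -> 41. No state change.
Op 3: write(P0, v1, 127). refcount(pp1)=2>1 -> COPY to pp2. 3 ppages; refcounts: pp0:2 pp1:1 pp2:1
Op 4: read(P0, v1) -> 127. No state change.
Op 5: write(P0, v1, 118). refcount(pp2)=1 -> write in place. 3 ppages; refcounts: pp0:2 pp1:1 pp2:1
Op 6: read(P0, v0) -> 41. No state change.
Op 7: write(P0, v1, 179). refcount(pp2)=1 -> write in place. 3 ppages; refcounts: pp0:2 pp1:1 pp2:1
Op 8: read(P0, v0) -> 41. No state change.
Op 9: fork(P0) -> P2. 3 ppages; refcounts: pp0:3 pp1:1 pp2:2

yes no no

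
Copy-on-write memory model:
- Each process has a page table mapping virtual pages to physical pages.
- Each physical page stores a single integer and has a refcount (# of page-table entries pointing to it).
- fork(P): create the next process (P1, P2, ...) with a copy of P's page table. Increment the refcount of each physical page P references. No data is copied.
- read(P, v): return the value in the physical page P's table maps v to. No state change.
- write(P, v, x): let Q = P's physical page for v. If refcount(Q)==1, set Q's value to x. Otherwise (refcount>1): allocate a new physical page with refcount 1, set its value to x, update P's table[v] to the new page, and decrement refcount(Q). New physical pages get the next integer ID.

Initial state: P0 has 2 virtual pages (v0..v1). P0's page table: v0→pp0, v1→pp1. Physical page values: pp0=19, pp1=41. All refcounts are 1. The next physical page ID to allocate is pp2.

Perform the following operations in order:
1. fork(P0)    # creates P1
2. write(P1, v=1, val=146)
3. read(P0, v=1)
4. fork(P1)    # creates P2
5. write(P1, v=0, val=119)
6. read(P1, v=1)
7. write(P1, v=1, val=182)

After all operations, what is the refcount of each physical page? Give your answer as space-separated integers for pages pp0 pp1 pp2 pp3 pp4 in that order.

Op 1: fork(P0) -> P1. 2 ppages; refcounts: pp0:2 pp1:2
Op 2: write(P1, v1, 146). refcount(pp1)=2>1 -> COPY to pp2. 3 ppages; refcounts: pp0:2 pp1:1 pp2:1
Op 3: read(P0, v1) -> 41. No state change.
Op 4: fork(P1) -> P2. 3 ppages; refcounts: pp0:3 pp1:1 pp2:2
Op 5: write(P1, v0, 119). refcount(pp0)=3>1 -> COPY to pp3. 4 ppages; refcounts: pp0:2 pp1:1 pp2:2 pp3:1
Op 6: read(P1, v1) -> 146. No state change.
Op 7: write(P1, v1, 182). refcount(pp2)=2>1 -> COPY to pp4. 5 ppages; refcounts: pp0:2 pp1:1 pp2:1 pp3:1 pp4:1

Answer: 2 1 1 1 1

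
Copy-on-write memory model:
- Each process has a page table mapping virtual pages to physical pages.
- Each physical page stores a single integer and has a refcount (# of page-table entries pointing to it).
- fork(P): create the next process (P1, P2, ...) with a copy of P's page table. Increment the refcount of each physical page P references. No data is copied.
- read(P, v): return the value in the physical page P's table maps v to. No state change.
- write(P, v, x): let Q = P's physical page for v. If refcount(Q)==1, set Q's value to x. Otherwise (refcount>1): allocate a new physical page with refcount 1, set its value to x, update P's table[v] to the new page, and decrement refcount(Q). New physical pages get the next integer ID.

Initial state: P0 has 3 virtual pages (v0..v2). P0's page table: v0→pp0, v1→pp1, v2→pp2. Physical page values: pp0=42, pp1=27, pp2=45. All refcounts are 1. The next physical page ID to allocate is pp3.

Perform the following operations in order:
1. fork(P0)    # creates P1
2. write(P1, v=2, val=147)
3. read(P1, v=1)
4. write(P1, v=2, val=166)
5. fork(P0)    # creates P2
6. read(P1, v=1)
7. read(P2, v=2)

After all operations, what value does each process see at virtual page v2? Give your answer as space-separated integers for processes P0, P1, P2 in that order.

Answer: 45 166 45

Derivation:
Op 1: fork(P0) -> P1. 3 ppages; refcounts: pp0:2 pp1:2 pp2:2
Op 2: write(P1, v2, 147). refcount(pp2)=2>1 -> COPY to pp3. 4 ppages; refcounts: pp0:2 pp1:2 pp2:1 pp3:1
Op 3: read(P1, v1) -> 27. No state change.
Op 4: write(P1, v2, 166). refcount(pp3)=1 -> write in place. 4 ppages; refcounts: pp0:2 pp1:2 pp2:1 pp3:1
Op 5: fork(P0) -> P2. 4 ppages; refcounts: pp0:3 pp1:3 pp2:2 pp3:1
Op 6: read(P1, v1) -> 27. No state change.
Op 7: read(P2, v2) -> 45. No state change.
P0: v2 -> pp2 = 45
P1: v2 -> pp3 = 166
P2: v2 -> pp2 = 45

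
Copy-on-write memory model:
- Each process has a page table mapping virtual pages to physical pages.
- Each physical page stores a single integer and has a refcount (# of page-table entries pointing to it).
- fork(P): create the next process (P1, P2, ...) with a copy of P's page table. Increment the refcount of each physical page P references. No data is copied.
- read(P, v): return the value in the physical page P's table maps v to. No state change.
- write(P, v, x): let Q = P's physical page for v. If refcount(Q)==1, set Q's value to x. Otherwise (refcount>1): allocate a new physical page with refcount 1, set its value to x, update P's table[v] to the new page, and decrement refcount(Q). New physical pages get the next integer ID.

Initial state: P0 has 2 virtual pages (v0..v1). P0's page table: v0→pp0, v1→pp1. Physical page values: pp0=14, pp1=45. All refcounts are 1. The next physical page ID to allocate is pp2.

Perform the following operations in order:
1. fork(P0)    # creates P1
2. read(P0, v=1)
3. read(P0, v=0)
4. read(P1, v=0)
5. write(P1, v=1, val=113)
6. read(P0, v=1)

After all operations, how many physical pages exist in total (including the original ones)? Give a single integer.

Answer: 3

Derivation:
Op 1: fork(P0) -> P1. 2 ppages; refcounts: pp0:2 pp1:2
Op 2: read(P0, v1) -> 45. No state change.
Op 3: read(P0, v0) -> 14. No state change.
Op 4: read(P1, v0) -> 14. No state change.
Op 5: write(P1, v1, 113). refcount(pp1)=2>1 -> COPY to pp2. 3 ppages; refcounts: pp0:2 pp1:1 pp2:1
Op 6: read(P0, v1) -> 45. No state change.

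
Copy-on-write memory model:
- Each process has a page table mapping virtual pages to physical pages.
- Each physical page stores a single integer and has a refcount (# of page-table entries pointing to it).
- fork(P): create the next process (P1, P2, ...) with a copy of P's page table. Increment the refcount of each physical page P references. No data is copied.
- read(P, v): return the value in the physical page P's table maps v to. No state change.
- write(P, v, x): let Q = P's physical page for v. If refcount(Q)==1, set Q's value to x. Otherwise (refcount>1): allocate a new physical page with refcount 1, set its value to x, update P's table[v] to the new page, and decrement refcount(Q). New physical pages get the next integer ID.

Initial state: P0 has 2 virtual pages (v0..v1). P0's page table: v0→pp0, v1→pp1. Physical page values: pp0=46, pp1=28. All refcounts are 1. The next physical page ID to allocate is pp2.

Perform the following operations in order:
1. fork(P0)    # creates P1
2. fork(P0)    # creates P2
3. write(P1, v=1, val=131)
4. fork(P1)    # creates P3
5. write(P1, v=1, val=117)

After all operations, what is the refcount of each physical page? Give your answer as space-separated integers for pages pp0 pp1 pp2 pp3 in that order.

Answer: 4 2 1 1

Derivation:
Op 1: fork(P0) -> P1. 2 ppages; refcounts: pp0:2 pp1:2
Op 2: fork(P0) -> P2. 2 ppages; refcounts: pp0:3 pp1:3
Op 3: write(P1, v1, 131). refcount(pp1)=3>1 -> COPY to pp2. 3 ppages; refcounts: pp0:3 pp1:2 pp2:1
Op 4: fork(P1) -> P3. 3 ppages; refcounts: pp0:4 pp1:2 pp2:2
Op 5: write(P1, v1, 117). refcount(pp2)=2>1 -> COPY to pp3. 4 ppages; refcounts: pp0:4 pp1:2 pp2:1 pp3:1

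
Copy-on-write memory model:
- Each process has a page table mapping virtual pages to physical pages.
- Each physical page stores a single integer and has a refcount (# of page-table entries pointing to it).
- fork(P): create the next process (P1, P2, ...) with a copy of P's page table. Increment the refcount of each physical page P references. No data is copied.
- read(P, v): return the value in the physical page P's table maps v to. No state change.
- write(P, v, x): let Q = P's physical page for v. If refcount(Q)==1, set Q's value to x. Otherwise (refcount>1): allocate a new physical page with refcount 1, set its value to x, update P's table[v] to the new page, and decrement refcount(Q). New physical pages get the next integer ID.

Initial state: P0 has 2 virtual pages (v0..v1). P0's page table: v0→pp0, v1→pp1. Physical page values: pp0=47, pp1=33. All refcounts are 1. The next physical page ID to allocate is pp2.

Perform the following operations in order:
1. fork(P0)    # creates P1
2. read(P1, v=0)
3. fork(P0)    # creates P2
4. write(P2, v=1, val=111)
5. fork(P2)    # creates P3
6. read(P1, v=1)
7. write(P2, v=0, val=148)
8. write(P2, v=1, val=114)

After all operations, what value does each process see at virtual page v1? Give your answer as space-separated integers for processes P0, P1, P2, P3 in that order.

Answer: 33 33 114 111

Derivation:
Op 1: fork(P0) -> P1. 2 ppages; refcounts: pp0:2 pp1:2
Op 2: read(P1, v0) -> 47. No state change.
Op 3: fork(P0) -> P2. 2 ppages; refcounts: pp0:3 pp1:3
Op 4: write(P2, v1, 111). refcount(pp1)=3>1 -> COPY to pp2. 3 ppages; refcounts: pp0:3 pp1:2 pp2:1
Op 5: fork(P2) -> P3. 3 ppages; refcounts: pp0:4 pp1:2 pp2:2
Op 6: read(P1, v1) -> 33. No state change.
Op 7: write(P2, v0, 148). refcount(pp0)=4>1 -> COPY to pp3. 4 ppages; refcounts: pp0:3 pp1:2 pp2:2 pp3:1
Op 8: write(P2, v1, 114). refcount(pp2)=2>1 -> COPY to pp4. 5 ppages; refcounts: pp0:3 pp1:2 pp2:1 pp3:1 pp4:1
P0: v1 -> pp1 = 33
P1: v1 -> pp1 = 33
P2: v1 -> pp4 = 114
P3: v1 -> pp2 = 111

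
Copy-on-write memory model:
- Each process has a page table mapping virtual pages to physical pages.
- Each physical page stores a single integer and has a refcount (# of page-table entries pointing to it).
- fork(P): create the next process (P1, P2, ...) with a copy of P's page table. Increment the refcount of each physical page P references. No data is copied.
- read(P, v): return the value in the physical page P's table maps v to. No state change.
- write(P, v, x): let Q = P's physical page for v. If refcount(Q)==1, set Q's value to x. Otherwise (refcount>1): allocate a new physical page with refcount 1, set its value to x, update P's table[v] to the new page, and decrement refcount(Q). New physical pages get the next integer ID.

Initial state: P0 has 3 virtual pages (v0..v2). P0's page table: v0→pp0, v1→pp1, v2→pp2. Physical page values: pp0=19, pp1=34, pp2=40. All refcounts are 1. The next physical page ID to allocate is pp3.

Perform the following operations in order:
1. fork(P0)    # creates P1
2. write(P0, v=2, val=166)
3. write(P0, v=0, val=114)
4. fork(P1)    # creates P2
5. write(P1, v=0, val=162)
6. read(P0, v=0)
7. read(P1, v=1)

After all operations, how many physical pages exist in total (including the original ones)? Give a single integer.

Op 1: fork(P0) -> P1. 3 ppages; refcounts: pp0:2 pp1:2 pp2:2
Op 2: write(P0, v2, 166). refcount(pp2)=2>1 -> COPY to pp3. 4 ppages; refcounts: pp0:2 pp1:2 pp2:1 pp3:1
Op 3: write(P0, v0, 114). refcount(pp0)=2>1 -> COPY to pp4. 5 ppages; refcounts: pp0:1 pp1:2 pp2:1 pp3:1 pp4:1
Op 4: fork(P1) -> P2. 5 ppages; refcounts: pp0:2 pp1:3 pp2:2 pp3:1 pp4:1
Op 5: write(P1, v0, 162). refcount(pp0)=2>1 -> COPY to pp5. 6 ppages; refcounts: pp0:1 pp1:3 pp2:2 pp3:1 pp4:1 pp5:1
Op 6: read(P0, v0) -> 114. No state change.
Op 7: read(P1, v1) -> 34. No state change.

Answer: 6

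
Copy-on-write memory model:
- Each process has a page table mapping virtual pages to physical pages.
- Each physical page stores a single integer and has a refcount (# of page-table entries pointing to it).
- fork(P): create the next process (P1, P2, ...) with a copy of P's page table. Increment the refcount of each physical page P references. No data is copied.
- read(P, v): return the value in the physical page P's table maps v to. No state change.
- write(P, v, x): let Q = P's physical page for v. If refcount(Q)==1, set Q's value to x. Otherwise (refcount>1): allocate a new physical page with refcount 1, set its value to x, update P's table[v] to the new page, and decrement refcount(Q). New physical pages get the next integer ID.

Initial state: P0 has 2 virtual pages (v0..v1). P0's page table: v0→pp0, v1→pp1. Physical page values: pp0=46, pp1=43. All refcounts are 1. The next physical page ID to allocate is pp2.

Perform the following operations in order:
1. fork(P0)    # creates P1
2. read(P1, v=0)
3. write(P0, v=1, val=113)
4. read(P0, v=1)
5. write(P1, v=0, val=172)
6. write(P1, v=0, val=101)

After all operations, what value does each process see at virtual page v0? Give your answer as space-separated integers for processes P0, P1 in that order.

Op 1: fork(P0) -> P1. 2 ppages; refcounts: pp0:2 pp1:2
Op 2: read(P1, v0) -> 46. No state change.
Op 3: write(P0, v1, 113). refcount(pp1)=2>1 -> COPY to pp2. 3 ppages; refcounts: pp0:2 pp1:1 pp2:1
Op 4: read(P0, v1) -> 113. No state change.
Op 5: write(P1, v0, 172). refcount(pp0)=2>1 -> COPY to pp3. 4 ppages; refcounts: pp0:1 pp1:1 pp2:1 pp3:1
Op 6: write(P1, v0, 101). refcount(pp3)=1 -> write in place. 4 ppages; refcounts: pp0:1 pp1:1 pp2:1 pp3:1
P0: v0 -> pp0 = 46
P1: v0 -> pp3 = 101

Answer: 46 101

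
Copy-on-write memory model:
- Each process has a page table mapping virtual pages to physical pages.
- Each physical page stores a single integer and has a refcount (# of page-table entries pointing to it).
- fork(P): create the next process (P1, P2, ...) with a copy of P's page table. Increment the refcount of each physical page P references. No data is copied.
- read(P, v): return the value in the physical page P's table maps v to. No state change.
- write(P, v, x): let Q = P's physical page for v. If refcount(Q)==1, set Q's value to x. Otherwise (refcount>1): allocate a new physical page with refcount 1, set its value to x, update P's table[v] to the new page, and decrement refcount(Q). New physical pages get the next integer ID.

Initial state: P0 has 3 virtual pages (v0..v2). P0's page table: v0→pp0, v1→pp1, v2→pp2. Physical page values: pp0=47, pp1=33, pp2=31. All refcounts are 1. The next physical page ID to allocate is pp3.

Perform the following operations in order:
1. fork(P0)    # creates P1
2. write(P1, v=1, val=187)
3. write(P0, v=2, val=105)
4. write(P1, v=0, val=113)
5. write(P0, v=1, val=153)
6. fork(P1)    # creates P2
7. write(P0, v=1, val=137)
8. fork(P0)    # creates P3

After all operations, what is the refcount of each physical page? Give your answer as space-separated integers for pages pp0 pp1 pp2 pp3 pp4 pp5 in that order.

Op 1: fork(P0) -> P1. 3 ppages; refcounts: pp0:2 pp1:2 pp2:2
Op 2: write(P1, v1, 187). refcount(pp1)=2>1 -> COPY to pp3. 4 ppages; refcounts: pp0:2 pp1:1 pp2:2 pp3:1
Op 3: write(P0, v2, 105). refcount(pp2)=2>1 -> COPY to pp4. 5 ppages; refcounts: pp0:2 pp1:1 pp2:1 pp3:1 pp4:1
Op 4: write(P1, v0, 113). refcount(pp0)=2>1 -> COPY to pp5. 6 ppages; refcounts: pp0:1 pp1:1 pp2:1 pp3:1 pp4:1 pp5:1
Op 5: write(P0, v1, 153). refcount(pp1)=1 -> write in place. 6 ppages; refcounts: pp0:1 pp1:1 pp2:1 pp3:1 pp4:1 pp5:1
Op 6: fork(P1) -> P2. 6 ppages; refcounts: pp0:1 pp1:1 pp2:2 pp3:2 pp4:1 pp5:2
Op 7: write(P0, v1, 137). refcount(pp1)=1 -> write in place. 6 ppages; refcounts: pp0:1 pp1:1 pp2:2 pp3:2 pp4:1 pp5:2
Op 8: fork(P0) -> P3. 6 ppages; refcounts: pp0:2 pp1:2 pp2:2 pp3:2 pp4:2 pp5:2

Answer: 2 2 2 2 2 2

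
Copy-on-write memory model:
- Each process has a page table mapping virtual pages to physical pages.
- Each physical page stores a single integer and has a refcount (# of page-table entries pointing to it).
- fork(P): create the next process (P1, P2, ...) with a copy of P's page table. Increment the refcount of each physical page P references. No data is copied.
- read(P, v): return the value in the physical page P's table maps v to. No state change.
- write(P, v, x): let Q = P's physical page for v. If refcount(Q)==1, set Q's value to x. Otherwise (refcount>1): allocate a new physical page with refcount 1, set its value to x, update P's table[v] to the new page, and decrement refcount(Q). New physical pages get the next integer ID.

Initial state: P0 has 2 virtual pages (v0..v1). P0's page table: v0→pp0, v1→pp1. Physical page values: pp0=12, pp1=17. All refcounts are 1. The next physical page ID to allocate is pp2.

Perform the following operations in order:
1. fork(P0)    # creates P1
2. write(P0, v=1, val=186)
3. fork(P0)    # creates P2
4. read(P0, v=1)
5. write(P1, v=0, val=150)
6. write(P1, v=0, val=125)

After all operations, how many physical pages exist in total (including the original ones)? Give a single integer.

Answer: 4

Derivation:
Op 1: fork(P0) -> P1. 2 ppages; refcounts: pp0:2 pp1:2
Op 2: write(P0, v1, 186). refcount(pp1)=2>1 -> COPY to pp2. 3 ppages; refcounts: pp0:2 pp1:1 pp2:1
Op 3: fork(P0) -> P2. 3 ppages; refcounts: pp0:3 pp1:1 pp2:2
Op 4: read(P0, v1) -> 186. No state change.
Op 5: write(P1, v0, 150). refcount(pp0)=3>1 -> COPY to pp3. 4 ppages; refcounts: pp0:2 pp1:1 pp2:2 pp3:1
Op 6: write(P1, v0, 125). refcount(pp3)=1 -> write in place. 4 ppages; refcounts: pp0:2 pp1:1 pp2:2 pp3:1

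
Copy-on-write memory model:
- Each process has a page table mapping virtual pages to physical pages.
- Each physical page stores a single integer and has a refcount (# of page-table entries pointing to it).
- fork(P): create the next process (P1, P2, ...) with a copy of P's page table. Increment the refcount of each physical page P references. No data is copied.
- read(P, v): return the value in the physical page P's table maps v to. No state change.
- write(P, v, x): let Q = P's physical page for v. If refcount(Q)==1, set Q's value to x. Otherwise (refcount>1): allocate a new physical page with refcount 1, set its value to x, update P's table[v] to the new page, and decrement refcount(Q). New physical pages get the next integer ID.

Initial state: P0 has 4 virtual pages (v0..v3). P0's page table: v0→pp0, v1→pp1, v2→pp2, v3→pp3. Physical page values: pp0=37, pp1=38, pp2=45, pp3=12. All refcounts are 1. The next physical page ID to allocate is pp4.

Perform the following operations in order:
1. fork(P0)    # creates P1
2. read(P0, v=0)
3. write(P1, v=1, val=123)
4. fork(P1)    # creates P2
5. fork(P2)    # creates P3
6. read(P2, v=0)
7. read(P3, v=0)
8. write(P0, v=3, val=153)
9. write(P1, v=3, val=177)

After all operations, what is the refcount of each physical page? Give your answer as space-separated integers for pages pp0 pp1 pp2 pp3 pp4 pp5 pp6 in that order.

Op 1: fork(P0) -> P1. 4 ppages; refcounts: pp0:2 pp1:2 pp2:2 pp3:2
Op 2: read(P0, v0) -> 37. No state change.
Op 3: write(P1, v1, 123). refcount(pp1)=2>1 -> COPY to pp4. 5 ppages; refcounts: pp0:2 pp1:1 pp2:2 pp3:2 pp4:1
Op 4: fork(P1) -> P2. 5 ppages; refcounts: pp0:3 pp1:1 pp2:3 pp3:3 pp4:2
Op 5: fork(P2) -> P3. 5 ppages; refcounts: pp0:4 pp1:1 pp2:4 pp3:4 pp4:3
Op 6: read(P2, v0) -> 37. No state change.
Op 7: read(P3, v0) -> 37. No state change.
Op 8: write(P0, v3, 153). refcount(pp3)=4>1 -> COPY to pp5. 6 ppages; refcounts: pp0:4 pp1:1 pp2:4 pp3:3 pp4:3 pp5:1
Op 9: write(P1, v3, 177). refcount(pp3)=3>1 -> COPY to pp6. 7 ppages; refcounts: pp0:4 pp1:1 pp2:4 pp3:2 pp4:3 pp5:1 pp6:1

Answer: 4 1 4 2 3 1 1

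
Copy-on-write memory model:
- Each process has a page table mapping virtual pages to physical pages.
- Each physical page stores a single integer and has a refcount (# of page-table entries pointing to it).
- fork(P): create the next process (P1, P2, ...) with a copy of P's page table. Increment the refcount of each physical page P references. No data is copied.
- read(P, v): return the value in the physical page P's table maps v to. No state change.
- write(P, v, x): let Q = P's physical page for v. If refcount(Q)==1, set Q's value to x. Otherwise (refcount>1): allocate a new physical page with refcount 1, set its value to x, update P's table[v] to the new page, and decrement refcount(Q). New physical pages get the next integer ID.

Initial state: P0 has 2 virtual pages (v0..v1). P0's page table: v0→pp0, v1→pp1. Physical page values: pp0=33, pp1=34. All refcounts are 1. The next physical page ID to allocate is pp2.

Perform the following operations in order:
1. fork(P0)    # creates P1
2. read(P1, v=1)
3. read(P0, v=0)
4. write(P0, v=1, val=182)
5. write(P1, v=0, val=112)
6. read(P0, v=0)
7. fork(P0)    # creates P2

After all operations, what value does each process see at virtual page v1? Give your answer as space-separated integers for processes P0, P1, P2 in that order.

Answer: 182 34 182

Derivation:
Op 1: fork(P0) -> P1. 2 ppages; refcounts: pp0:2 pp1:2
Op 2: read(P1, v1) -> 34. No state change.
Op 3: read(P0, v0) -> 33. No state change.
Op 4: write(P0, v1, 182). refcount(pp1)=2>1 -> COPY to pp2. 3 ppages; refcounts: pp0:2 pp1:1 pp2:1
Op 5: write(P1, v0, 112). refcount(pp0)=2>1 -> COPY to pp3. 4 ppages; refcounts: pp0:1 pp1:1 pp2:1 pp3:1
Op 6: read(P0, v0) -> 33. No state change.
Op 7: fork(P0) -> P2. 4 ppages; refcounts: pp0:2 pp1:1 pp2:2 pp3:1
P0: v1 -> pp2 = 182
P1: v1 -> pp1 = 34
P2: v1 -> pp2 = 182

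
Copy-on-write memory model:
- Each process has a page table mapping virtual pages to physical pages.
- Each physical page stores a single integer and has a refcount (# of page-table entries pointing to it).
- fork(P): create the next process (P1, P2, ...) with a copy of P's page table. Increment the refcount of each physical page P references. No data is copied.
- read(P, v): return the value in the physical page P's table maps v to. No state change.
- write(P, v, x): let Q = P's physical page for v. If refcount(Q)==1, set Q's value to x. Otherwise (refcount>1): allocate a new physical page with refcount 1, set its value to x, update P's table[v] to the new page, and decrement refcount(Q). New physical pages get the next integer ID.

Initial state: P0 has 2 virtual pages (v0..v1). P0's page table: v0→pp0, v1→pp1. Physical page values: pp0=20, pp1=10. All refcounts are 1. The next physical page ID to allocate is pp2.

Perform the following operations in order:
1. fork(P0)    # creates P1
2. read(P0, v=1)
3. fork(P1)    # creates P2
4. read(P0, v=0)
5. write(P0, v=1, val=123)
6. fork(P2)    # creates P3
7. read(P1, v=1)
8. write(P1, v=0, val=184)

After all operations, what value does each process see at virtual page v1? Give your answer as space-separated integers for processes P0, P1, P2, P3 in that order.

Answer: 123 10 10 10

Derivation:
Op 1: fork(P0) -> P1. 2 ppages; refcounts: pp0:2 pp1:2
Op 2: read(P0, v1) -> 10. No state change.
Op 3: fork(P1) -> P2. 2 ppages; refcounts: pp0:3 pp1:3
Op 4: read(P0, v0) -> 20. No state change.
Op 5: write(P0, v1, 123). refcount(pp1)=3>1 -> COPY to pp2. 3 ppages; refcounts: pp0:3 pp1:2 pp2:1
Op 6: fork(P2) -> P3. 3 ppages; refcounts: pp0:4 pp1:3 pp2:1
Op 7: read(P1, v1) -> 10. No state change.
Op 8: write(P1, v0, 184). refcount(pp0)=4>1 -> COPY to pp3. 4 ppages; refcounts: pp0:3 pp1:3 pp2:1 pp3:1
P0: v1 -> pp2 = 123
P1: v1 -> pp1 = 10
P2: v1 -> pp1 = 10
P3: v1 -> pp1 = 10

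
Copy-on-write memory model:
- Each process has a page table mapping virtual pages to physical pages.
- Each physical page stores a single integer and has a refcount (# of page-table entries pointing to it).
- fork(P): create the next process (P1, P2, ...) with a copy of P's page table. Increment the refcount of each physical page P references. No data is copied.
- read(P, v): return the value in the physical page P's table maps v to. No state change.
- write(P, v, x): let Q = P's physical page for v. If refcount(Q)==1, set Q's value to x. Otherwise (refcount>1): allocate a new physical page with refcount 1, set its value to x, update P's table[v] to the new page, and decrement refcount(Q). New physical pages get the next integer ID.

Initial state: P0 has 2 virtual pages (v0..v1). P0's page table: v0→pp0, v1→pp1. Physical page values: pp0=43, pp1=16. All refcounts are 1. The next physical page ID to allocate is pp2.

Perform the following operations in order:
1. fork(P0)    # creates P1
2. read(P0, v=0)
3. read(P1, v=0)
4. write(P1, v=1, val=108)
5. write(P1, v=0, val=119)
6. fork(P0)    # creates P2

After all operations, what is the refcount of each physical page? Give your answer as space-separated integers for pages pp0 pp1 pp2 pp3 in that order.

Answer: 2 2 1 1

Derivation:
Op 1: fork(P0) -> P1. 2 ppages; refcounts: pp0:2 pp1:2
Op 2: read(P0, v0) -> 43. No state change.
Op 3: read(P1, v0) -> 43. No state change.
Op 4: write(P1, v1, 108). refcount(pp1)=2>1 -> COPY to pp2. 3 ppages; refcounts: pp0:2 pp1:1 pp2:1
Op 5: write(P1, v0, 119). refcount(pp0)=2>1 -> COPY to pp3. 4 ppages; refcounts: pp0:1 pp1:1 pp2:1 pp3:1
Op 6: fork(P0) -> P2. 4 ppages; refcounts: pp0:2 pp1:2 pp2:1 pp3:1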